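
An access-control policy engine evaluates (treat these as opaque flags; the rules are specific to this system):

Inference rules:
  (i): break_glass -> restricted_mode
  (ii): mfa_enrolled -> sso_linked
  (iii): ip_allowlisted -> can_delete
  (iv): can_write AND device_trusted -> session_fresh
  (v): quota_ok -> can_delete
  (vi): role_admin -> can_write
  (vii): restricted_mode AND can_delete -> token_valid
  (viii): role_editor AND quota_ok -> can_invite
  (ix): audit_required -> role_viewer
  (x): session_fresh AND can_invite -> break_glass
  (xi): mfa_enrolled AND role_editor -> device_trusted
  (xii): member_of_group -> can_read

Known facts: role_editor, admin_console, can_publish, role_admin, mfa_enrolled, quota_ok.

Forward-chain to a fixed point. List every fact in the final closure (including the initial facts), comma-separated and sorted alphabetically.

Round 1: (ii) [mfa_enrolled -> sso_linked]; (v) [quota_ok -> can_delete]; (vi) [role_admin -> can_write]; (viii) [role_editor AND quota_ok -> can_invite]; (xi) [mfa_enrolled AND role_editor -> device_trusted]. New: sso_linked, can_delete, can_write, can_invite, device_trusted.
Round 2: (iv) [can_write AND device_trusted -> session_fresh]. New: session_fresh.
Round 3: (x) [session_fresh AND can_invite -> break_glass]. New: break_glass.
Round 4: (i) [break_glass -> restricted_mode]. New: restricted_mode.
Round 5: (vii) [restricted_mode AND can_delete -> token_valid]. New: token_valid.

admin_console, break_glass, can_delete, can_invite, can_publish, can_write, device_trusted, mfa_enrolled, quota_ok, restricted_mode, role_admin, role_editor, session_fresh, sso_linked, token_valid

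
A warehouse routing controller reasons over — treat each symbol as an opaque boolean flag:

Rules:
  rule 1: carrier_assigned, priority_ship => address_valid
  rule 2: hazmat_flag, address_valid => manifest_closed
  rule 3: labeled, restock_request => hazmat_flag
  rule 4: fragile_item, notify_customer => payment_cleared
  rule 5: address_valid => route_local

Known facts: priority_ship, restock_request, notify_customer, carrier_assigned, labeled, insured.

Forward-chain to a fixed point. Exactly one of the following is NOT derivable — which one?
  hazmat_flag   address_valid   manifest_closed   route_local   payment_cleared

Round 1 fires rule 1, rule 3, giving address_valid, hazmat_flag.
Round 2 fires rule 2, rule 5, giving manifest_closed, route_local.
Derived: manifest_closed (round 2), route_local (round 2), hazmat_flag (round 1), address_valid (round 1). payment_cleared never appears in any round.

payment_cleared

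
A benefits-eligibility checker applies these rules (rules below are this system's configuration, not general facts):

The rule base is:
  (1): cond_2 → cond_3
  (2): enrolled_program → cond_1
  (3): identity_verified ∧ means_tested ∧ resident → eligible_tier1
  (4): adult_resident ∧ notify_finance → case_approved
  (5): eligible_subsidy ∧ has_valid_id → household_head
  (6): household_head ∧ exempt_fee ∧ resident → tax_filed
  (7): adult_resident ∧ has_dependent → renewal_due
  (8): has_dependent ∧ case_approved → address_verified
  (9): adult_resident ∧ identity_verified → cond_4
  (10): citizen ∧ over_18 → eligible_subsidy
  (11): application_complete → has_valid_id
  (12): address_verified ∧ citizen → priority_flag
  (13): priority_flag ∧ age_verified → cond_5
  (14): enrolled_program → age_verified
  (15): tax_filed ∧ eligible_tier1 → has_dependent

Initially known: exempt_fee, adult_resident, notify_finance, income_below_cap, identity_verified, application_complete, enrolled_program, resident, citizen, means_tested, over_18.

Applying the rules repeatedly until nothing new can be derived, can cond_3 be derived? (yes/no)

Round 1 — (2), (3), (4), (9), (10), (11), (14), derive cond_1, eligible_tier1, case_approved, cond_4, eligible_subsidy, has_valid_id, age_verified.
Round 2 — (5), derive household_head.
Round 3 — (6), derive tax_filed.
Round 4 — (15), derive has_dependent.
Round 5 — (7), (8), derive renewal_due, address_verified.
Round 6 — (12), derive priority_flag.
Round 7 — (13), derive cond_5.
Fixed point reached. cond_3 is concluded only by (1); (1) needs cond_2 (never derived).

no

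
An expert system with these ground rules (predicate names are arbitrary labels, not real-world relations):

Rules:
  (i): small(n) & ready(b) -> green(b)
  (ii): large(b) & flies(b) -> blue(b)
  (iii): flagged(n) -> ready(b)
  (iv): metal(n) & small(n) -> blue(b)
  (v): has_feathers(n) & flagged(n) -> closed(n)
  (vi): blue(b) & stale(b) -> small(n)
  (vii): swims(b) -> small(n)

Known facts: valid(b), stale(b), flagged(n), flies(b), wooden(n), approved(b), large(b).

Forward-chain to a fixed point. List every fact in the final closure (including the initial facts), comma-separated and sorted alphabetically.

Round 1: (ii) [large(b) & flies(b) -> blue(b)]; (iii) [flagged(n) -> ready(b)]. New: blue(b), ready(b).
Round 2: (vi) [blue(b) & stale(b) -> small(n)]. New: small(n).
Round 3: (i) [small(n) & ready(b) -> green(b)]. New: green(b).

approved(b), blue(b), flagged(n), flies(b), green(b), large(b), ready(b), small(n), stale(b), valid(b), wooden(n)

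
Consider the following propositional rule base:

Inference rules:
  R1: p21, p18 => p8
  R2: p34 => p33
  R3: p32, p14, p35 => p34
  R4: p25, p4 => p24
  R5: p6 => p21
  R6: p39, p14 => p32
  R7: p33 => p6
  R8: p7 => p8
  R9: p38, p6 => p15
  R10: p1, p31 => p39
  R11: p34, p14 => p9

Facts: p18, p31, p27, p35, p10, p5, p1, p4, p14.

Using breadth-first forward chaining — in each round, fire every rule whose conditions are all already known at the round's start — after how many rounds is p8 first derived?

7

Round 1: R10 [p1, p31 => p39]. New: p39.
Round 2: R6 [p39, p14 => p32]. New: p32.
Round 3: R3 [p32, p14, p35 => p34]. New: p34.
Round 4: R2 [p34 => p33]; R11 [p34, p14 => p9]. New: p33, p9.
Round 5: R7 [p33 => p6]. New: p6.
Round 6: R5 [p6 => p21]. New: p21.
Round 7: R1 [p21, p18 => p8]. New: p8.
p8 first appears in round 7.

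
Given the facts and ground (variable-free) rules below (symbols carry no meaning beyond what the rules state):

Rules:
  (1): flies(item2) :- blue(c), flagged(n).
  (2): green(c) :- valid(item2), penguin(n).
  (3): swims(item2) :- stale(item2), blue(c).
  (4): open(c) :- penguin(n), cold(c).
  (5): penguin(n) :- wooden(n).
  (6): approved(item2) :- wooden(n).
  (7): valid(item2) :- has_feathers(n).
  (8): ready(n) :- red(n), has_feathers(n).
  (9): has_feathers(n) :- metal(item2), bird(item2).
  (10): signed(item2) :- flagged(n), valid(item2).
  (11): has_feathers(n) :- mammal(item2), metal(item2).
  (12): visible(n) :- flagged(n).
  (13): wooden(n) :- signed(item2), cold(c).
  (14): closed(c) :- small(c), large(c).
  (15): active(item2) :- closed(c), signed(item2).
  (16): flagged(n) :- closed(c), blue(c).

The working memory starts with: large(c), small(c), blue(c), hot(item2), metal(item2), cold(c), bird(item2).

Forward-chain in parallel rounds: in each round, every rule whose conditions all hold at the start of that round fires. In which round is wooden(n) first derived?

[1] (9) [has_feathers(n) :- metal(item2), bird(item2).]; (14) [closed(c) :- small(c), large(c).]. ⇒ new: has_feathers(n), closed(c).
[2] (7) [valid(item2) :- has_feathers(n).]; (16) [flagged(n) :- closed(c), blue(c).]. ⇒ new: valid(item2), flagged(n).
[3] (1) [flies(item2) :- blue(c), flagged(n).]; (10) [signed(item2) :- flagged(n), valid(item2).]; (12) [visible(n) :- flagged(n).]. ⇒ new: flies(item2), signed(item2), visible(n).
[4] (13) [wooden(n) :- signed(item2), cold(c).]; (15) [active(item2) :- closed(c), signed(item2).]. ⇒ new: wooden(n), active(item2).
wooden(n) first appears in round 4.

4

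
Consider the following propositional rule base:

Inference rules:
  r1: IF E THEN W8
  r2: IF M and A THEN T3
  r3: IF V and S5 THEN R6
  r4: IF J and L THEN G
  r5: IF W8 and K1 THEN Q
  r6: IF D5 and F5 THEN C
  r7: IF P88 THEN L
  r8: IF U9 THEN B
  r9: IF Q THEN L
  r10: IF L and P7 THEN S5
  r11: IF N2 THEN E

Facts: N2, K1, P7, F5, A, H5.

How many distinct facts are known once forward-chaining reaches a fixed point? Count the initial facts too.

11

Round 1 fires r11, giving E.
Round 2 fires r1, giving W8.
Round 3 fires r5, giving Q.
Round 4 fires r9, giving L.
Round 5 fires r10, giving S5.
Closure: {A, E, F5, H5, K1, L, N2, P7, Q, S5, W8} — 11 facts.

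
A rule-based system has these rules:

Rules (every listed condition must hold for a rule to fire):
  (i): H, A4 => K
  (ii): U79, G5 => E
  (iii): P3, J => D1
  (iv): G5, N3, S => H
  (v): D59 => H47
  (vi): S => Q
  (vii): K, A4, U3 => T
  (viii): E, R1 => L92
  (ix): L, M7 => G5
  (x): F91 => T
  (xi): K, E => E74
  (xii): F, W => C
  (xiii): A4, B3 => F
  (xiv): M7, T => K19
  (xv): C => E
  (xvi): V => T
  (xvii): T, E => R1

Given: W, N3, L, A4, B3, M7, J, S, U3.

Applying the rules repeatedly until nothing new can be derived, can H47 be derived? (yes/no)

Round 1: (vi) [S => Q]; (ix) [L, M7 => G5]; (xiii) [A4, B3 => F]. Adds Q, G5, F.
Round 2: (iv) [G5, N3, S => H]; (xii) [F, W => C]. Adds H, C.
Round 3: (i) [H, A4 => K]; (xv) [C => E]. Adds K, E.
Round 4: (vii) [K, A4, U3 => T]; (xi) [K, E => E74]. Adds T, E74.
Round 5: (xiv) [M7, T => K19]; (xvii) [T, E => R1]. Adds K19, R1.
Round 6: (viii) [E, R1 => L92]. Adds L92.
Fixed point reached. H47 is concluded only by (v); (v) needs D59 (never derived).

no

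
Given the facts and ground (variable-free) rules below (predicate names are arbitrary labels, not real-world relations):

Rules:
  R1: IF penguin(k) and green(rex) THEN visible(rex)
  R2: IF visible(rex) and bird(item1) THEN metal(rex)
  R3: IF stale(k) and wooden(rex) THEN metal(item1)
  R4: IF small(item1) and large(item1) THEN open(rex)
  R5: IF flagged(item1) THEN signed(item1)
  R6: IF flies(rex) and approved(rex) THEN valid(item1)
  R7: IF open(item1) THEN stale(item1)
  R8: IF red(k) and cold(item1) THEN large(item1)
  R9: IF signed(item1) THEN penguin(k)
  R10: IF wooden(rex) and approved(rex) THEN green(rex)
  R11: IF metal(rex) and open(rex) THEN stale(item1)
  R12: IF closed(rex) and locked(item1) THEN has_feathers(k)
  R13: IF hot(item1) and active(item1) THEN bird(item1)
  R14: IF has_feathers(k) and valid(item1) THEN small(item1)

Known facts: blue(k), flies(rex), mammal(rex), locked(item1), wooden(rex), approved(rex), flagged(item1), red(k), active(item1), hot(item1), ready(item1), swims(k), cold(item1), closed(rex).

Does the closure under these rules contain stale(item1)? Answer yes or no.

Round 1: R5 [IF flagged(item1) THEN signed(item1)]; R6 [IF flies(rex) and approved(rex) THEN valid(item1)]; R8 [IF red(k) and cold(item1) THEN large(item1)]; R10 [IF wooden(rex) and approved(rex) THEN green(rex)]; R12 [IF closed(rex) and locked(item1) THEN has_feathers(k)]; R13 [IF hot(item1) and active(item1) THEN bird(item1)]. Adds signed(item1), valid(item1), large(item1), green(rex), has_feathers(k), bird(item1).
Round 2: R9 [IF signed(item1) THEN penguin(k)]; R14 [IF has_feathers(k) and valid(item1) THEN small(item1)]. Adds penguin(k), small(item1).
Round 3: R1 [IF penguin(k) and green(rex) THEN visible(rex)]; R4 [IF small(item1) and large(item1) THEN open(rex)]. Adds visible(rex), open(rex).
Round 4: R2 [IF visible(rex) and bird(item1) THEN metal(rex)]. Adds metal(rex).
Round 5: R11 [IF metal(rex) and open(rex) THEN stale(item1)]. Adds stale(item1).
stale(item1) appears in round 5, so it is derivable.

yes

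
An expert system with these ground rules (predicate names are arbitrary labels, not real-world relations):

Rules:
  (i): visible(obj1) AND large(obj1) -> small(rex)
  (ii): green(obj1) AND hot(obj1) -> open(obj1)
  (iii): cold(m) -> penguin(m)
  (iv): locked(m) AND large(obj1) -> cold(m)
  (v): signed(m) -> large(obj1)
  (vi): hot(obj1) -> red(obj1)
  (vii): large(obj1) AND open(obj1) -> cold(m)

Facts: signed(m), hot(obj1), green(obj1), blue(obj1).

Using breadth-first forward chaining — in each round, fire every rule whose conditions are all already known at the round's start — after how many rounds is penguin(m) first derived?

Round 1: (ii) [green(obj1) AND hot(obj1) -> open(obj1)]; (v) [signed(m) -> large(obj1)]; (vi) [hot(obj1) -> red(obj1)]. New: open(obj1), large(obj1), red(obj1).
Round 2: (vii) [large(obj1) AND open(obj1) -> cold(m)]. New: cold(m).
Round 3: (iii) [cold(m) -> penguin(m)]. New: penguin(m).
penguin(m) first appears in round 3.

3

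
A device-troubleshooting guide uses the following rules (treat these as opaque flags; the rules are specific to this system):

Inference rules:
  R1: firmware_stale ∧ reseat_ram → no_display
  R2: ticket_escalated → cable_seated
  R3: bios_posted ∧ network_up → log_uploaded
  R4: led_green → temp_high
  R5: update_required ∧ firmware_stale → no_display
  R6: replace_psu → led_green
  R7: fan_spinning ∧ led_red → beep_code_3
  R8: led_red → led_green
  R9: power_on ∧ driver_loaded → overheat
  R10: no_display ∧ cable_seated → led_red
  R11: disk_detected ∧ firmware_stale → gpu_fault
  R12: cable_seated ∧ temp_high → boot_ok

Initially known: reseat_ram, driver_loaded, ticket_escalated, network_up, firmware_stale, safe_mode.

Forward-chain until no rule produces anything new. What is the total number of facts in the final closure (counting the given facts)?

12

Round 1: R1 [firmware_stale ∧ reseat_ram → no_display]; R2 [ticket_escalated → cable_seated]. New: no_display, cable_seated.
Round 2: R10 [no_display ∧ cable_seated → led_red]. New: led_red.
Round 3: R8 [led_red → led_green]. New: led_green.
Round 4: R4 [led_green → temp_high]. New: temp_high.
Round 5: R12 [cable_seated ∧ temp_high → boot_ok]. New: boot_ok.
Closure: {boot_ok, cable_seated, driver_loaded, firmware_stale, led_green, led_red, network_up, no_display, reseat_ram, safe_mode, temp_high, ticket_escalated} — 12 facts.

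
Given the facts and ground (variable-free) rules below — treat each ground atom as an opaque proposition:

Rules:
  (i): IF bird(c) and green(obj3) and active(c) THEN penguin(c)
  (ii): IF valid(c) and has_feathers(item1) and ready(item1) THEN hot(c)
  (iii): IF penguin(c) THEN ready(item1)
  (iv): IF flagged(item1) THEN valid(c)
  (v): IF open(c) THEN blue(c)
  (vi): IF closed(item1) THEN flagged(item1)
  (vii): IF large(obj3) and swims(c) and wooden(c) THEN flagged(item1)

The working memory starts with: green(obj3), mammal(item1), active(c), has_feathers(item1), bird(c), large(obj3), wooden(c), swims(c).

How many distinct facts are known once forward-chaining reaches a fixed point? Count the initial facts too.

Round 1 fires (i), (vii), giving penguin(c), flagged(item1).
Round 2 fires (iii), (iv), giving ready(item1), valid(c).
Round 3 fires (ii), giving hot(c).
Closure: {active(c), bird(c), flagged(item1), green(obj3), has_feathers(item1), hot(c), large(obj3), mammal(item1), penguin(c), ready(item1), swims(c), valid(c), wooden(c)} — 13 facts.

13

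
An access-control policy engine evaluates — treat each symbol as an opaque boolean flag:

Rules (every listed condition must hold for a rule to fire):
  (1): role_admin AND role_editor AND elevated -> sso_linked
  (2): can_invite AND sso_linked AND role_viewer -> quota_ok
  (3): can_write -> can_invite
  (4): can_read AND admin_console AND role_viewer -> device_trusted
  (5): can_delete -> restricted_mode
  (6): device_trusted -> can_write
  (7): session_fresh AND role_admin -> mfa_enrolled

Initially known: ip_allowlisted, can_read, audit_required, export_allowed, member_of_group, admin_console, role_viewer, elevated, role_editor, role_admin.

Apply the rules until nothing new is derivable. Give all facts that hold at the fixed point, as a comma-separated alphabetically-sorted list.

Round 1: (1) [role_admin AND role_editor AND elevated -> sso_linked]; (4) [can_read AND admin_console AND role_viewer -> device_trusted]. New: sso_linked, device_trusted.
Round 2: (6) [device_trusted -> can_write]. New: can_write.
Round 3: (3) [can_write -> can_invite]. New: can_invite.
Round 4: (2) [can_invite AND sso_linked AND role_viewer -> quota_ok]. New: quota_ok.

admin_console, audit_required, can_invite, can_read, can_write, device_trusted, elevated, export_allowed, ip_allowlisted, member_of_group, quota_ok, role_admin, role_editor, role_viewer, sso_linked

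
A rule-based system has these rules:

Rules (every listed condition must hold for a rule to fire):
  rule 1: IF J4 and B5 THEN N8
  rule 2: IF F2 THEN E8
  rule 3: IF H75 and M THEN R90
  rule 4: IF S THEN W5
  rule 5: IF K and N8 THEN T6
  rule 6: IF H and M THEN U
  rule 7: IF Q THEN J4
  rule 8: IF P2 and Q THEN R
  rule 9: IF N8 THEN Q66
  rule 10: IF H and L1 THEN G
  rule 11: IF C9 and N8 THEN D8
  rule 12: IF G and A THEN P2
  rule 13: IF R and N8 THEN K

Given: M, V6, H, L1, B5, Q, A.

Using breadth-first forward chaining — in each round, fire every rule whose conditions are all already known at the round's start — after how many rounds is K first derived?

Round 1 — rule 6, rule 7, rule 10, derive U, J4, G.
Round 2 — rule 1, rule 12, derive N8, P2.
Round 3 — rule 8, rule 9, derive R, Q66.
Round 4 — rule 13, derive K.
K first appears in round 4.

4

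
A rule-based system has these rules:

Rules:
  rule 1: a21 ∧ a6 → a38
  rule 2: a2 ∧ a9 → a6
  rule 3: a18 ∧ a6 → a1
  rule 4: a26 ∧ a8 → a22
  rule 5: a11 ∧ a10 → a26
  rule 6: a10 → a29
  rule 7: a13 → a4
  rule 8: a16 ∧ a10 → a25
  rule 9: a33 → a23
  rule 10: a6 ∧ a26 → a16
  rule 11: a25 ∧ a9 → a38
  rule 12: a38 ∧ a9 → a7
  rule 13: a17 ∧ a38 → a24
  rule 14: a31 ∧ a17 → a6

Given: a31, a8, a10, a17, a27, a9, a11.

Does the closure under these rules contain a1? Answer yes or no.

Round 1 fires rule 5, rule 6, rule 14, giving a26, a29, a6.
Round 2 fires rule 4, rule 10, giving a22, a16.
Round 3 fires rule 8, giving a25.
Round 4 fires rule 11, giving a38.
Round 5 fires rule 12, rule 13, giving a7, a24.
Fixed point reached. a1 is concluded only by rule 3; rule 3 needs a18 (never derived).

no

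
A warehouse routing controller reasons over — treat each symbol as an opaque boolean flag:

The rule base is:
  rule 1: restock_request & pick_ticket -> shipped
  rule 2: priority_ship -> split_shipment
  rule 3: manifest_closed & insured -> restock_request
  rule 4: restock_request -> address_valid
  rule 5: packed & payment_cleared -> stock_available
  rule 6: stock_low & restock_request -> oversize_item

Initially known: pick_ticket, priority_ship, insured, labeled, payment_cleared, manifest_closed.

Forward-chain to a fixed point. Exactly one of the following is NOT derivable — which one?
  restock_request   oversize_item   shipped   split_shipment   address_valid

Round 1 — rule 2, rule 3, derive split_shipment, restock_request.
Round 2 — rule 1, rule 4, derive shipped, address_valid.
Derived: restock_request (round 1), shipped (round 2), split_shipment (round 1), address_valid (round 2). oversize_item never appears in any round.

oversize_item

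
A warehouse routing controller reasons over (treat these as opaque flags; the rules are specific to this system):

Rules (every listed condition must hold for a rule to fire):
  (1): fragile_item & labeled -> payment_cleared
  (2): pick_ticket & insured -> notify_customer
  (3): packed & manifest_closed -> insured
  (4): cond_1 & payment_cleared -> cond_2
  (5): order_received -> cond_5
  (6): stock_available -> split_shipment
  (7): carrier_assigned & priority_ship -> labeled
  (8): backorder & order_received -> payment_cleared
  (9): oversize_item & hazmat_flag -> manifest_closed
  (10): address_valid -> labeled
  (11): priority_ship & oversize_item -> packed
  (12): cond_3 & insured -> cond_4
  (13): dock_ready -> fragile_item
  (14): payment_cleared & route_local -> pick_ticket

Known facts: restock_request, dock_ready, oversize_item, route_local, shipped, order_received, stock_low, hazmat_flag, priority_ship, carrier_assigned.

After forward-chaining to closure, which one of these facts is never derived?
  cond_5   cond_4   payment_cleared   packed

Round 1: (5) [order_received -> cond_5]; (7) [carrier_assigned & priority_ship -> labeled]; (9) [oversize_item & hazmat_flag -> manifest_closed]; (11) [priority_ship & oversize_item -> packed]; (13) [dock_ready -> fragile_item]. Adds cond_5, labeled, manifest_closed, packed, fragile_item.
Round 2: (1) [fragile_item & labeled -> payment_cleared]; (3) [packed & manifest_closed -> insured]. Adds payment_cleared, insured.
Round 3: (14) [payment_cleared & route_local -> pick_ticket]. Adds pick_ticket.
Round 4: (2) [pick_ticket & insured -> notify_customer]. Adds notify_customer.
Derived: cond_5 (round 1), packed (round 1), payment_cleared (round 2). cond_4 never appears in any round.

cond_4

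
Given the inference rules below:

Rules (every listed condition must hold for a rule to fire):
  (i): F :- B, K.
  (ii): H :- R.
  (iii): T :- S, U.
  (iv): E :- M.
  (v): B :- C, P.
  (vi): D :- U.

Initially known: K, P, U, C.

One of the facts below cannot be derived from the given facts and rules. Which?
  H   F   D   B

H

[1] (v) [B :- C, P.]; (vi) [D :- U.]. ⇒ new: B, D.
[2] (i) [F :- B, K.]. ⇒ new: F.
Derived: B (round 1), F (round 2), D (round 1). H never appears in any round.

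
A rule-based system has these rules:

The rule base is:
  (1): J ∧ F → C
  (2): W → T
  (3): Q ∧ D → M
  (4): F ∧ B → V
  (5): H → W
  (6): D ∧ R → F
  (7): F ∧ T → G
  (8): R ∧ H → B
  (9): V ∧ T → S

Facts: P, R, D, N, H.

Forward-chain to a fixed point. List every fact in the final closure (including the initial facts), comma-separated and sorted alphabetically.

B, D, F, G, H, N, P, R, S, T, V, W

Round 1 — (5), (6), (8), derive W, F, B.
Round 2 — (2), (4), derive T, V.
Round 3 — (7), (9), derive G, S.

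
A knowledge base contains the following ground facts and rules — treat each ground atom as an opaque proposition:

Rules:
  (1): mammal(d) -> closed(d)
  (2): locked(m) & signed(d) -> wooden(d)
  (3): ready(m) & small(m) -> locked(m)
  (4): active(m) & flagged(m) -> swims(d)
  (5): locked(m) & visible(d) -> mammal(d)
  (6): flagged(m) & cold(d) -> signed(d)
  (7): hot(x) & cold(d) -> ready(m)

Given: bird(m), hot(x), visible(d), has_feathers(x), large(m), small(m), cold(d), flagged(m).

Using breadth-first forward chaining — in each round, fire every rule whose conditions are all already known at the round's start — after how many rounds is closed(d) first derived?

4

Round 1 fires (6), (7), giving signed(d), ready(m).
Round 2 fires (3), giving locked(m).
Round 3 fires (2), (5), giving wooden(d), mammal(d).
Round 4 fires (1), giving closed(d).
closed(d) first appears in round 4.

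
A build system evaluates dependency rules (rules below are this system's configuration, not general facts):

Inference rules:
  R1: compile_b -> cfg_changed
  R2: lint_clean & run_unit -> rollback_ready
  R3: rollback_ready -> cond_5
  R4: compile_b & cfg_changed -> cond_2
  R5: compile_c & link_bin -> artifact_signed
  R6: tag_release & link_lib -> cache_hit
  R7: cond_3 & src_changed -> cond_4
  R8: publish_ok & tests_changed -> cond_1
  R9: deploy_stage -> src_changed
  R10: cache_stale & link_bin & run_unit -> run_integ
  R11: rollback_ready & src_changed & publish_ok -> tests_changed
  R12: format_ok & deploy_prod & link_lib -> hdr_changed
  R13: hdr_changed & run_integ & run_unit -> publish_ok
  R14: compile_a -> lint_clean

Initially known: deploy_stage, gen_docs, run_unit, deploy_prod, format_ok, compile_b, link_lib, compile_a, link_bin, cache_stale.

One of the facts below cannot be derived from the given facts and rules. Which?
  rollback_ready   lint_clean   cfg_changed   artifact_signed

artifact_signed

[1] R1 [compile_b -> cfg_changed]; R9 [deploy_stage -> src_changed]; R10 [cache_stale & link_bin & run_unit -> run_integ]; R12 [format_ok & deploy_prod & link_lib -> hdr_changed]; R14 [compile_a -> lint_clean]. ⇒ new: cfg_changed, src_changed, run_integ, hdr_changed, lint_clean.
[2] R2 [lint_clean & run_unit -> rollback_ready]; R4 [compile_b & cfg_changed -> cond_2]; R13 [hdr_changed & run_integ & run_unit -> publish_ok]. ⇒ new: rollback_ready, cond_2, publish_ok.
[3] R3 [rollback_ready -> cond_5]; R11 [rollback_ready & src_changed & publish_ok -> tests_changed]. ⇒ new: cond_5, tests_changed.
[4] R8 [publish_ok & tests_changed -> cond_1]. ⇒ new: cond_1.
Derived: lint_clean (round 1), cfg_changed (round 1), rollback_ready (round 2). artifact_signed never appears in any round.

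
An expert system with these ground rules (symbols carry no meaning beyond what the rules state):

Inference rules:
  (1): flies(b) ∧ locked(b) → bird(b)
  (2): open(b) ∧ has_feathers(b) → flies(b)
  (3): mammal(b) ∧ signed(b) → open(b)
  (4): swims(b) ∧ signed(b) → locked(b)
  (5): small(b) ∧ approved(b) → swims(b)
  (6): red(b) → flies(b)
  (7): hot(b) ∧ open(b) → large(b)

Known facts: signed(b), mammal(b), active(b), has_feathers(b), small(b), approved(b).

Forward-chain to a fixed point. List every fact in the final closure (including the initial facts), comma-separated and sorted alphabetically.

Round 1: (3) [mammal(b) ∧ signed(b) → open(b)]; (5) [small(b) ∧ approved(b) → swims(b)]. New: open(b), swims(b).
Round 2: (2) [open(b) ∧ has_feathers(b) → flies(b)]; (4) [swims(b) ∧ signed(b) → locked(b)]. New: flies(b), locked(b).
Round 3: (1) [flies(b) ∧ locked(b) → bird(b)]. New: bird(b).

active(b), approved(b), bird(b), flies(b), has_feathers(b), locked(b), mammal(b), open(b), signed(b), small(b), swims(b)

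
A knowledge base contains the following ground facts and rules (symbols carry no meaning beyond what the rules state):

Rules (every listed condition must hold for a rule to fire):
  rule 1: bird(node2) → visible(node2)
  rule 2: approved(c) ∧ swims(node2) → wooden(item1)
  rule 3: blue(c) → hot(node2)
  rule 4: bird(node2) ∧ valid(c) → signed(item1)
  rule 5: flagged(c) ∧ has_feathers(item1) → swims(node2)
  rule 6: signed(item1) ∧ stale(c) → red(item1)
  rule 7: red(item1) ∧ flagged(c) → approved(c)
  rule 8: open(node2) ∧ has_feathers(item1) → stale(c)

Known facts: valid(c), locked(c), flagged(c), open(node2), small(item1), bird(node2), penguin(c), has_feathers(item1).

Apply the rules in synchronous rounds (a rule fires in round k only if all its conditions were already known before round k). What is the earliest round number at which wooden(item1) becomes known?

Round 1: rule 1 [bird(node2) → visible(node2)]; rule 4 [bird(node2) ∧ valid(c) → signed(item1)]; rule 5 [flagged(c) ∧ has_feathers(item1) → swims(node2)]; rule 8 [open(node2) ∧ has_feathers(item1) → stale(c)]. Adds visible(node2), signed(item1), swims(node2), stale(c).
Round 2: rule 6 [signed(item1) ∧ stale(c) → red(item1)]. Adds red(item1).
Round 3: rule 7 [red(item1) ∧ flagged(c) → approved(c)]. Adds approved(c).
Round 4: rule 2 [approved(c) ∧ swims(node2) → wooden(item1)]. Adds wooden(item1).
wooden(item1) first appears in round 4.

4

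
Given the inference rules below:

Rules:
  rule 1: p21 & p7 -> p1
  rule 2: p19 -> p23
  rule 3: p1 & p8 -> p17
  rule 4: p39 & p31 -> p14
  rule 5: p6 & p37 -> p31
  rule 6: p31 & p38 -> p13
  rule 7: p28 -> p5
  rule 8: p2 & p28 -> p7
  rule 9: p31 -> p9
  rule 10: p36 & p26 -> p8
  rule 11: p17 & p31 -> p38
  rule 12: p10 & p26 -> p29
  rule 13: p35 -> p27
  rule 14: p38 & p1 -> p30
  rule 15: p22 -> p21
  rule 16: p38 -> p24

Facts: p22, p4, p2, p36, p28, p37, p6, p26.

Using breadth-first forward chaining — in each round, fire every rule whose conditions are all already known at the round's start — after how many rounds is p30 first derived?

5

Round 1 fires rule 5, rule 7, rule 8, rule 10, rule 15, giving p31, p5, p7, p8, p21.
Round 2 fires rule 1, rule 9, giving p1, p9.
Round 3 fires rule 3, giving p17.
Round 4 fires rule 11, giving p38.
Round 5 fires rule 6, rule 14, rule 16, giving p13, p30, p24.
p30 first appears in round 5.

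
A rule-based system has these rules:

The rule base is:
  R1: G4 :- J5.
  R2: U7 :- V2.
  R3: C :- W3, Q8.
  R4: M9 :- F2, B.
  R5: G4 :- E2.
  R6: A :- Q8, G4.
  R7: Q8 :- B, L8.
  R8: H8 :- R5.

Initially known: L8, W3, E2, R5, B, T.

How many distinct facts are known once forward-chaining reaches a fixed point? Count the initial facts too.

11

Round 1: R5 [G4 :- E2.]; R7 [Q8 :- B, L8.]; R8 [H8 :- R5.]. Adds G4, Q8, H8.
Round 2: R3 [C :- W3, Q8.]; R6 [A :- Q8, G4.]. Adds C, A.
Closure: {A, B, C, E2, G4, H8, L8, Q8, R5, T, W3} — 11 facts.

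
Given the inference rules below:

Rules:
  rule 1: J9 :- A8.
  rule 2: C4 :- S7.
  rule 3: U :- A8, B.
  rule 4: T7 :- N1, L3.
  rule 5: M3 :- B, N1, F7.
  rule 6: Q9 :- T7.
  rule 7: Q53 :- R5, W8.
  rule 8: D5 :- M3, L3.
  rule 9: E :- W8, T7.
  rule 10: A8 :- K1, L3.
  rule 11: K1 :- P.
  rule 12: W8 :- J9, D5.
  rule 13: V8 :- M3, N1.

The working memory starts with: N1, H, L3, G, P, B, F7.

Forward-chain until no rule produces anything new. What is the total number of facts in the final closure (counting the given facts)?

Round 1 fires rule 4, rule 5, rule 11, giving T7, M3, K1.
Round 2 fires rule 6, rule 8, rule 10, rule 13, giving Q9, D5, A8, V8.
Round 3 fires rule 1, rule 3, giving J9, U.
Round 4 fires rule 12, giving W8.
Round 5 fires rule 9, giving E.
Closure: {A8, B, D5, E, F7, G, H, J9, K1, L3, M3, N1, P, Q9, T7, U, V8, W8} — 18 facts.

18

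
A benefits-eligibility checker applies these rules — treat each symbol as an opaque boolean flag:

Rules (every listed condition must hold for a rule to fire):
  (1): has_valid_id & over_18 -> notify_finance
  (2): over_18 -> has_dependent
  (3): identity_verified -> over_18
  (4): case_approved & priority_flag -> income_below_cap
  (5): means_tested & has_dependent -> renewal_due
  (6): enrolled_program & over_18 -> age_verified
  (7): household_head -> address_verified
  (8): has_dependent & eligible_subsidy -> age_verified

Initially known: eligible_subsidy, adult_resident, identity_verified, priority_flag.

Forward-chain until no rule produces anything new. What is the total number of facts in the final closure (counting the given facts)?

7

[1] (3) [identity_verified -> over_18]. ⇒ new: over_18.
[2] (2) [over_18 -> has_dependent]. ⇒ new: has_dependent.
[3] (8) [has_dependent & eligible_subsidy -> age_verified]. ⇒ new: age_verified.
Closure: {adult_resident, age_verified, eligible_subsidy, has_dependent, identity_verified, over_18, priority_flag} — 7 facts.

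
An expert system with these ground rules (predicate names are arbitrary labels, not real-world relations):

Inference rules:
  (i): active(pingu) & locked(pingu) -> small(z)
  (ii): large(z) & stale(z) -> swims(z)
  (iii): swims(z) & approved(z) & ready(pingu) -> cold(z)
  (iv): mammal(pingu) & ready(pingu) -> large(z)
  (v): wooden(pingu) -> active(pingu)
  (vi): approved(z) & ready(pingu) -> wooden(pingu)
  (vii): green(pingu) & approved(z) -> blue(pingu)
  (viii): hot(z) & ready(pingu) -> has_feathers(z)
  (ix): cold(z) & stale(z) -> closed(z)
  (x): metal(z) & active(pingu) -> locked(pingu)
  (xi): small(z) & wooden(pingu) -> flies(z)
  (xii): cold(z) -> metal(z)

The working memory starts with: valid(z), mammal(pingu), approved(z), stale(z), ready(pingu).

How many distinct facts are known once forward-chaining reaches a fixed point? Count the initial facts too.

Round 1 fires (iv), (vi), giving large(z), wooden(pingu).
Round 2 fires (ii), (v), giving swims(z), active(pingu).
Round 3 fires (iii), giving cold(z).
Round 4 fires (ix), (xii), giving closed(z), metal(z).
Round 5 fires (x), giving locked(pingu).
Round 6 fires (i), giving small(z).
Round 7 fires (xi), giving flies(z).
Closure: {active(pingu), approved(z), closed(z), cold(z), flies(z), large(z), locked(pingu), mammal(pingu), metal(z), ready(pingu), small(z), stale(z), swims(z), valid(z), wooden(pingu)} — 15 facts.

15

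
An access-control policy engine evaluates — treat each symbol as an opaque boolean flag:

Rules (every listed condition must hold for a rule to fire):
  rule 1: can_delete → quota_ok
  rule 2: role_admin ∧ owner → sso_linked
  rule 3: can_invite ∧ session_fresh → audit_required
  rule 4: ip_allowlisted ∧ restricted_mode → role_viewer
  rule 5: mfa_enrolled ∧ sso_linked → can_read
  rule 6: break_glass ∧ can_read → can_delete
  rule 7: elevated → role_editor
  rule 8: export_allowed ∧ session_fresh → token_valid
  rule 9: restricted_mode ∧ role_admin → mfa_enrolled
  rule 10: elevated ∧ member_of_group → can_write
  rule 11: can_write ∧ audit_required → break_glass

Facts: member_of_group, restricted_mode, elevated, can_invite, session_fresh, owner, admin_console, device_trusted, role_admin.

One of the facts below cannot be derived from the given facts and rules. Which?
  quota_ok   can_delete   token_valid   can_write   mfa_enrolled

Round 1: rule 2 [role_admin ∧ owner → sso_linked]; rule 3 [can_invite ∧ session_fresh → audit_required]; rule 7 [elevated → role_editor]; rule 9 [restricted_mode ∧ role_admin → mfa_enrolled]; rule 10 [elevated ∧ member_of_group → can_write]. New: sso_linked, audit_required, role_editor, mfa_enrolled, can_write.
Round 2: rule 5 [mfa_enrolled ∧ sso_linked → can_read]; rule 11 [can_write ∧ audit_required → break_glass]. New: can_read, break_glass.
Round 3: rule 6 [break_glass ∧ can_read → can_delete]. New: can_delete.
Round 4: rule 1 [can_delete → quota_ok]. New: quota_ok.
Derived: can_write (round 1), can_delete (round 3), mfa_enrolled (round 1), quota_ok (round 4). token_valid never appears in any round.

token_valid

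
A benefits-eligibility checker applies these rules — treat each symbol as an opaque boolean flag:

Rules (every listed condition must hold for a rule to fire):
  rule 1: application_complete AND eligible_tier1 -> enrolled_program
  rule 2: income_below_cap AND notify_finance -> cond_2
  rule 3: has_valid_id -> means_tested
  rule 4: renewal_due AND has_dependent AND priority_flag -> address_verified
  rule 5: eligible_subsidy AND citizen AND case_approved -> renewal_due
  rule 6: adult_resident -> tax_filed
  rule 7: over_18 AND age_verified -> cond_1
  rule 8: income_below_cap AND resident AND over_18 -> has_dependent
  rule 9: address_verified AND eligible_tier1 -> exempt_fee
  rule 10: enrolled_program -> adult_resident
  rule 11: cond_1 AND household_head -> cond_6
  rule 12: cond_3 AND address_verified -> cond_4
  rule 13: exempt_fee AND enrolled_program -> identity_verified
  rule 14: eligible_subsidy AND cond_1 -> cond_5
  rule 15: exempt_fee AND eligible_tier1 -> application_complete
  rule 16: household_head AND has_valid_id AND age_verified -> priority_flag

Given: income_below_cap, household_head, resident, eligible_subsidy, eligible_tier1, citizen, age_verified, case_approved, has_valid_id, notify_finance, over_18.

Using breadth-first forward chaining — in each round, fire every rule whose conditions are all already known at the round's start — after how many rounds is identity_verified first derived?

6

Round 1 — rule 2, rule 3, rule 5, rule 7, rule 8, rule 16, derive cond_2, means_tested, renewal_due, cond_1, has_dependent, priority_flag.
Round 2 — rule 4, rule 11, rule 14, derive address_verified, cond_6, cond_5.
Round 3 — rule 9, derive exempt_fee.
Round 4 — rule 15, derive application_complete.
Round 5 — rule 1, derive enrolled_program.
Round 6 — rule 10, rule 13, derive adult_resident, identity_verified.
identity_verified first appears in round 6.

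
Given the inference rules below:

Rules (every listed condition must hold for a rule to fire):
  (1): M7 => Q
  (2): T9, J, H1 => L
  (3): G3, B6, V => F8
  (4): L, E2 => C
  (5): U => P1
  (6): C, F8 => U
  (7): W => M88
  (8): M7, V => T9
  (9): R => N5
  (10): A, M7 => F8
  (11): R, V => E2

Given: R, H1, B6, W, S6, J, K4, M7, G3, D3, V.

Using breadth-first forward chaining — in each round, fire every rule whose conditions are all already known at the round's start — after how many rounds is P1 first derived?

5

Round 1 fires (1), (3), (7), (8), (9), (11), giving Q, F8, M88, T9, N5, E2.
Round 2 fires (2), giving L.
Round 3 fires (4), giving C.
Round 4 fires (6), giving U.
Round 5 fires (5), giving P1.
P1 first appears in round 5.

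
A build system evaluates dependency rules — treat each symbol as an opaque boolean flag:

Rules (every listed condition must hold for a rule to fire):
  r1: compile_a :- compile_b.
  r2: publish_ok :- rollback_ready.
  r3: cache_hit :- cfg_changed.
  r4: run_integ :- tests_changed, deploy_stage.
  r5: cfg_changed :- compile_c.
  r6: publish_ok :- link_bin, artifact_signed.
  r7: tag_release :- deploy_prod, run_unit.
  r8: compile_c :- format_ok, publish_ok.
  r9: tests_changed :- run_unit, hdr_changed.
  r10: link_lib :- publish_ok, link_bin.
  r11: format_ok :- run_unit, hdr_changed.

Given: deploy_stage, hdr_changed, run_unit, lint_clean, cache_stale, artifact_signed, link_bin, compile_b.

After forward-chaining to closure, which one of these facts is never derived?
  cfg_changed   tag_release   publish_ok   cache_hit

tag_release

Round 1 fires r1, r6, r9, r11, giving compile_a, publish_ok, tests_changed, format_ok.
Round 2 fires r4, r8, r10, giving run_integ, compile_c, link_lib.
Round 3 fires r5, giving cfg_changed.
Round 4 fires r3, giving cache_hit.
Derived: cache_hit (round 4), cfg_changed (round 3), publish_ok (round 1). tag_release never appears in any round.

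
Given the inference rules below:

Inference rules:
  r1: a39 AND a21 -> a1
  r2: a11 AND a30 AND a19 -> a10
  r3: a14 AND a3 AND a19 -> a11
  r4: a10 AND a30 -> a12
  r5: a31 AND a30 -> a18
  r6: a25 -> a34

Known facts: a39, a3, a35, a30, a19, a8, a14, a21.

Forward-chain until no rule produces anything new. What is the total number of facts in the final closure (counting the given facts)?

Round 1: r1 [a39 AND a21 -> a1]; r3 [a14 AND a3 AND a19 -> a11]. Adds a1, a11.
Round 2: r2 [a11 AND a30 AND a19 -> a10]. Adds a10.
Round 3: r4 [a10 AND a30 -> a12]. Adds a12.
Closure: {a1, a10, a11, a12, a14, a19, a21, a3, a30, a35, a39, a8} — 12 facts.

12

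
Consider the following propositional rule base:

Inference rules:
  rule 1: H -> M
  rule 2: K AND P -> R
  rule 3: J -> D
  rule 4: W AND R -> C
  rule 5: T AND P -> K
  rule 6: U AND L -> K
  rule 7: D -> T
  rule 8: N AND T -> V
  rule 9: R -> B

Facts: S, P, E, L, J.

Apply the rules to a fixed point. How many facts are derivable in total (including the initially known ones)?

Round 1: rule 3 [J -> D]. Adds D.
Round 2: rule 7 [D -> T]. Adds T.
Round 3: rule 5 [T AND P -> K]. Adds K.
Round 4: rule 2 [K AND P -> R]. Adds R.
Round 5: rule 9 [R -> B]. Adds B.
Closure: {B, D, E, J, K, L, P, R, S, T} — 10 facts.

10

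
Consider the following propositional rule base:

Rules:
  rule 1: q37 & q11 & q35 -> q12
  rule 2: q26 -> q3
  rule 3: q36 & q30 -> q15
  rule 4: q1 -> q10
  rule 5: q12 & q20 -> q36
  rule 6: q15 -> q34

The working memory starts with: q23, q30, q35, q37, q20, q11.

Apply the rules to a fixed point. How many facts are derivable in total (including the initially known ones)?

Round 1 — rule 1, derive q12.
Round 2 — rule 5, derive q36.
Round 3 — rule 3, derive q15.
Round 4 — rule 6, derive q34.
Closure: {q11, q12, q15, q20, q23, q30, q34, q35, q36, q37} — 10 facts.

10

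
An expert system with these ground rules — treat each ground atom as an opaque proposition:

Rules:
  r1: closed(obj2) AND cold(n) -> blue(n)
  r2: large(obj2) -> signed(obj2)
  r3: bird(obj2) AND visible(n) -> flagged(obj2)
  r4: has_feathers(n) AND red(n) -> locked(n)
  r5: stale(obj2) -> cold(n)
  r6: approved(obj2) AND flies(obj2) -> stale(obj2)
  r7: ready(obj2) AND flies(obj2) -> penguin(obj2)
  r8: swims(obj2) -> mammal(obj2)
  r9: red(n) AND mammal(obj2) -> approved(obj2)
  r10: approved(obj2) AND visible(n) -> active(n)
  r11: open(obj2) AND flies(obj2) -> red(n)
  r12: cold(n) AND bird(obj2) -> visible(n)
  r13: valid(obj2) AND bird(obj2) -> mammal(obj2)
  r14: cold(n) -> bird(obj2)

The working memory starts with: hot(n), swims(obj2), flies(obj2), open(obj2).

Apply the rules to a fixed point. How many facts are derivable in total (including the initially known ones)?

13

[1] r8 [swims(obj2) -> mammal(obj2)]; r11 [open(obj2) AND flies(obj2) -> red(n)]. ⇒ new: mammal(obj2), red(n).
[2] r9 [red(n) AND mammal(obj2) -> approved(obj2)]. ⇒ new: approved(obj2).
[3] r6 [approved(obj2) AND flies(obj2) -> stale(obj2)]. ⇒ new: stale(obj2).
[4] r5 [stale(obj2) -> cold(n)]. ⇒ new: cold(n).
[5] r14 [cold(n) -> bird(obj2)]. ⇒ new: bird(obj2).
[6] r12 [cold(n) AND bird(obj2) -> visible(n)]. ⇒ new: visible(n).
[7] r3 [bird(obj2) AND visible(n) -> flagged(obj2)]; r10 [approved(obj2) AND visible(n) -> active(n)]. ⇒ new: flagged(obj2), active(n).
Closure: {active(n), approved(obj2), bird(obj2), cold(n), flagged(obj2), flies(obj2), hot(n), mammal(obj2), open(obj2), red(n), stale(obj2), swims(obj2), visible(n)} — 13 facts.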